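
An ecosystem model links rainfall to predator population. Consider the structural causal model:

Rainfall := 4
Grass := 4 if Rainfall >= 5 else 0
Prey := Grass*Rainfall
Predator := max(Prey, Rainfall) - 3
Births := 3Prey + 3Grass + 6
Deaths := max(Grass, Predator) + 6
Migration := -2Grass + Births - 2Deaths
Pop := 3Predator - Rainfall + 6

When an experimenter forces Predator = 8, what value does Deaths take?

14

Under do(Predator=8), the mechanism Predator := max(Prey, Rainfall) - 3 is discarded; Predator is fixed at 8.
Grass = 4 if Rainfall >= 5 else 0  [with Rainfall=4]  = 0
Deaths = max(Grass, Predator) + 6  [with Grass=0, Predator=8]  = 14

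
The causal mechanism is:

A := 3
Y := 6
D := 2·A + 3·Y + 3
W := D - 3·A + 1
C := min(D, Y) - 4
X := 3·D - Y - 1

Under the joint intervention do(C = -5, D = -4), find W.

-12

Under do(C = -5, D = -4), each intervened variable's structural equation is replaced by its fixed value.
W = D - 3·A + 1  [with D=-4, A=3]  = -12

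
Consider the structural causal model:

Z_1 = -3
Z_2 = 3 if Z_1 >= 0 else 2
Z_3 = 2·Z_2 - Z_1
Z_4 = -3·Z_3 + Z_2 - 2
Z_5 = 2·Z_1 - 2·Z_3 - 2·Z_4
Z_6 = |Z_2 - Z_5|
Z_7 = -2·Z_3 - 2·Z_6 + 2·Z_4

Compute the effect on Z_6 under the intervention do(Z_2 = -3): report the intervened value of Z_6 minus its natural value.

-15

Under do(Z_2=-3), the mechanism Z_2 = 3 if Z_1 >= 0 else 2 is discarded; Z_2 is fixed at -3.
Z_3 = 2·Z_2 - Z_1  [with Z_2=-3, Z_1=-3]  = -3
Z_4 = -3·Z_3 + Z_2 - 2  [with Z_3=-3, Z_2=-3]  = 4
Z_5 = 2·Z_1 - 2·Z_3 - 2·Z_4  [with Z_1=-3, Z_3=-3, Z_4=4]  = -8
Z_6 = |Z_2 - Z_5|  [with Z_2=-3, Z_5=-8]  = 5
Without intervention: Z_2 = 3 if Z_1 >= 0 else 2  [with Z_1=-3]  = 2; Z_3 = 2·Z_2 - Z_1  [with Z_2=2, Z_1=-3]  = 7; Z_4 = -3·Z_3 + Z_2 - 2  [with Z_3=7, Z_2=2]  = -21; Z_5 = 2·Z_1 - 2·Z_3 - 2·Z_4  [with Z_1=-3, Z_3=7, Z_4=-21]  = 22; Z_6 = |Z_2 - Z_5|  [with Z_2=2, Z_5=22]  = 20.
Change = 5 − 20 = -15.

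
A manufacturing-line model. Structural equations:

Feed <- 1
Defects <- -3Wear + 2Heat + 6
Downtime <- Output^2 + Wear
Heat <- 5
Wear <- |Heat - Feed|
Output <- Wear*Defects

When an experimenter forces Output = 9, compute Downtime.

The intervention breaks the incoming arrows to Output: Output <- Wear*Defects no longer applies, and Output = 9.
Wear = |Heat - Feed|  [with Heat=5, Feed=1]  = 4
Downtime = Output^2 + Wear  [with Output=9, Wear=4]  = 85

85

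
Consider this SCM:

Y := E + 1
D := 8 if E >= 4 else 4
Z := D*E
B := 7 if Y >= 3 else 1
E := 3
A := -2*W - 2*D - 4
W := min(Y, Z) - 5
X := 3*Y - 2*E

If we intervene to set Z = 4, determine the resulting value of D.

4

Under do(Z=4), the mechanism Z := D*E is discarded; Z is fixed at 4.
No directed path runs from Z to D, so D keeps its natural value.
D = 8 if E >= 4 else 4  [with E=3]  = 4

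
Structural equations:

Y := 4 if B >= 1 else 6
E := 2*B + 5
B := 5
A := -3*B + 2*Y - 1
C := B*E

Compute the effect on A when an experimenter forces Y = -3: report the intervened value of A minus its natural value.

-14

do(Y=-3) replaces the equation Y := 4 if B >= 1 else 6 with the constant Y = -3.
A = -3*B + 2*Y - 1  [with B=5, Y=-3]  = -22
Without intervention: Y = 4 if B >= 1 else 6  [with B=5]  = 4; A = -3*B + 2*Y - 1  [with B=5, Y=4]  = -8.
Change = -22 − (-8) = -14.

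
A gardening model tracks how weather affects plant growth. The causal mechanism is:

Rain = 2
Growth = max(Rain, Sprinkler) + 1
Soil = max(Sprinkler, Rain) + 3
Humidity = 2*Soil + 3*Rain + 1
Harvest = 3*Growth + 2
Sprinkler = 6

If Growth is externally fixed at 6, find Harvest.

20

Under do(Growth=6), the mechanism Growth = max(Rain, Sprinkler) + 1 is discarded; Growth is fixed at 6.
Harvest = 3*Growth + 2  [with Growth=6]  = 20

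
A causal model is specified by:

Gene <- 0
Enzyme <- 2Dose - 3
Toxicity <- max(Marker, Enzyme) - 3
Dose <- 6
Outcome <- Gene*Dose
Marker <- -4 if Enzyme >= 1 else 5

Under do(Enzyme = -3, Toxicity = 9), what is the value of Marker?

5

The joint intervention fixes Enzyme = -3, Toxicity = 9, removing each variable's own equation.
Marker = -4 if Enzyme >= 1 else 5  [with Enzyme=-3]  = 5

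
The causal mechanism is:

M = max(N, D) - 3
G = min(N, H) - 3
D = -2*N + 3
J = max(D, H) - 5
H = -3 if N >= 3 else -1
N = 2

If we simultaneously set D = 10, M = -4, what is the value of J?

5

Under do(D = 10, M = -4), each intervened variable's structural equation is replaced by its fixed value.
H = -3 if N >= 3 else -1  [with N=2]  = -1
J = max(D, H) - 5  [with D=10, H=-1]  = 5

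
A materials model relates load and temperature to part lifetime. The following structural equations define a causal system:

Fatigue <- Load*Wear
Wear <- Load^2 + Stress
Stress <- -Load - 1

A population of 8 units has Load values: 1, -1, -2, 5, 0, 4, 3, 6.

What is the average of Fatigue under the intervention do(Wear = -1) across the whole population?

-2

do(Wear=-1) breaks Wear's dependence on Load. With Wear=-1 fixed, Fatigue across the units is -1, 1, 2, -5, 0, -4, -3, -6, mean -2.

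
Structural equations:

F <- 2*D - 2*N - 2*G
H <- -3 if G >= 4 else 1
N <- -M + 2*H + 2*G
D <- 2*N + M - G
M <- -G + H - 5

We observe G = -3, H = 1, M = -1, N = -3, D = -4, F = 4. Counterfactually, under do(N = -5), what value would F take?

Under do(N=-5), the mechanism N <- -M + 2*H + 2*G is discarded; N is fixed at -5.
H = -3 if G >= 4 else 1  [with G=-3]  = 1
M = -G + H - 5  [with G=-3, H=1]  = -1
D = 2*N + M - G  [with N=-5, M=-1, G=-3]  = -8
F = 2*D - 2*N - 2*G  [with D=-8, N=-5, G=-3]  = 0

0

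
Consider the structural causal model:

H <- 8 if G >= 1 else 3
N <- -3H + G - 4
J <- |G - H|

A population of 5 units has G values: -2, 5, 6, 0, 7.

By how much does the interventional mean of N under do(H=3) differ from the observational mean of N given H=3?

do(H=3) breaks H's dependence on G. With H=3 fixed, N across the units is -15, -8, -7, -13, -6, mean -9.8.
E[N|H=3] averages over only the 2 units with H=3 (G = -2, 0): N = -15, -13, mean -14.
Difference = -9.8 − (-14) = 4.2.

4.2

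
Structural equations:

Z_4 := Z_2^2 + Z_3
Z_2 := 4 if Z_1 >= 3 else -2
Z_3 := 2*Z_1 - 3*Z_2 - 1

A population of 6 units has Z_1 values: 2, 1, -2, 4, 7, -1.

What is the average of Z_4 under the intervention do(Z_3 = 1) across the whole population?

9

The intervention sets Z_3=1 in all 6 units regardless of Z_1. Recomputing Z_4 per unit gives 5, 5, 5, 17, 17, 5; average 9.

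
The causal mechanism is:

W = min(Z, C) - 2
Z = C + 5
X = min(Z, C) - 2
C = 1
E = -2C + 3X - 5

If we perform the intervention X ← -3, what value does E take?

-16

The intervention breaks the incoming arrows to X: X = min(Z, C) - 2 no longer applies, and X = -3.
E = -2C + 3X - 5  [with C=1, X=-3]  = -16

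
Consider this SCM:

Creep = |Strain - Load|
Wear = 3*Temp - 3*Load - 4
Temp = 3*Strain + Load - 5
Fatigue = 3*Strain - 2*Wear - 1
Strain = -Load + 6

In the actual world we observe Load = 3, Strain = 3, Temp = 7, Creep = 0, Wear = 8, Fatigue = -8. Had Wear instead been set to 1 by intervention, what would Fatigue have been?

6

The intervention breaks the incoming arrows to Wear: Wear = 3*Temp - 3*Load - 4 no longer applies, and Wear = 1.
Strain = -Load + 6  [with Load=3]  = 3
Fatigue = 3*Strain - 2*Wear - 1  [with Strain=3, Wear=1]  = 6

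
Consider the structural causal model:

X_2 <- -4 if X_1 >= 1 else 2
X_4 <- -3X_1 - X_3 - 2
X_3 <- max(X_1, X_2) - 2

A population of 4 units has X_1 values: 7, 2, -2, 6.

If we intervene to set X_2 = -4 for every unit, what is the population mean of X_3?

1.25

Every unit gets X_2=-4 under the intervention. X_3 values become 5, 0, -4, 4; E[X_3|do(X_2=-4)] = 1.25.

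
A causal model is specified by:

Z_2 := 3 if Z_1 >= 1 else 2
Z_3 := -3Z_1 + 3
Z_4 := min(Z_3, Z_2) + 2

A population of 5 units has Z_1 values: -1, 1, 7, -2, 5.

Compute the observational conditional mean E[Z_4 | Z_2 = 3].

-8

E[Z_4|Z_2=3] averages over only the 3 units with Z_2=3 (Z_1 = 1, 7, 5): Z_4 = 2, -16, -10, mean -8.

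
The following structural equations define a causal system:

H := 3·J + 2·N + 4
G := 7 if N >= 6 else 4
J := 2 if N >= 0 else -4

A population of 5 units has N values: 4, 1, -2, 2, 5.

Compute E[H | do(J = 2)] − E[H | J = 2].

-2

Under do(J=2), J's equation is replaced by J=2 for every unit. Per-unit H: 18, 12, 6, 14, 20. Mean = 14.
Conditioning on J=2 selects the 4 unit(s) with N ∈ {4, 1, 2, 5}. Their H values: 18, 12, 14, 20. Mean = 16.
Difference = 14 − 16 = -2.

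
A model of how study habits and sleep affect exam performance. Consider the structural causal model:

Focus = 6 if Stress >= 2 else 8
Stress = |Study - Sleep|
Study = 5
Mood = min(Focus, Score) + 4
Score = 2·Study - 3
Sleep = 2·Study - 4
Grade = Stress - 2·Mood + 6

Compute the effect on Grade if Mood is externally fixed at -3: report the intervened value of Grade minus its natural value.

Intervening sets Mood = -3 and removes its equation (Mood = min(Focus, Score) + 4).
Sleep = 2·Study - 4  [with Study=5]  = 6
Stress = |Study - Sleep|  [with Study=5, Sleep=6]  = 1
Grade = Stress - 2·Mood + 6  [with Stress=1, Mood=-3]  = 13
Without intervention: Sleep = 2·Study - 4  [with Study=5]  = 6; Stress = |Study - Sleep|  [with Study=5, Sleep=6]  = 1; Focus = 6 if Stress >= 2 else 8  [with Stress=1]  = 8; Score = 2·Study - 3  [with Study=5]  = 7; Mood = min(Focus, Score) + 4  [with Focus=8, Score=7]  = 11; Grade = Stress - 2·Mood + 6  [with Stress=1, Mood=11]  = -15.
Change = 13 − (-15) = 28.

28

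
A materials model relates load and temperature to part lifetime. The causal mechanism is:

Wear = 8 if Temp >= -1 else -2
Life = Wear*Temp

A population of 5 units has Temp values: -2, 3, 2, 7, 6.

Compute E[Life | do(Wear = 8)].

do(Wear=8) breaks Wear's dependence on Temp. With Wear=8 fixed, Life across the units is -16, 24, 16, 56, 48, mean 25.6.

25.6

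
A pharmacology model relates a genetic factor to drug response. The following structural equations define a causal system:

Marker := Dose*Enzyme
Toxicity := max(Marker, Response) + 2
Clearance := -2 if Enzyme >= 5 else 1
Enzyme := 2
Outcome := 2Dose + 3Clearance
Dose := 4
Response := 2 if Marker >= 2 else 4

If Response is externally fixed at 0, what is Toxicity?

Intervening sets Response = 0 and removes its equation (Response := 2 if Marker >= 2 else 4).
Marker = Dose*Enzyme  [with Dose=4, Enzyme=2]  = 8
Toxicity = max(Marker, Response) + 2  [with Marker=8, Response=0]  = 10

10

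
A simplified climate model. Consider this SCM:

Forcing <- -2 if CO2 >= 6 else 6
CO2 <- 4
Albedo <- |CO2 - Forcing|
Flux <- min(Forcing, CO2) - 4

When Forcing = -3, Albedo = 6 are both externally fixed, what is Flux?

-7

Setting Forcing = -3, Albedo = 6 by intervention discards those variables' equations.
Flux = min(Forcing, CO2) - 4  [with Forcing=-3, CO2=4]  = -7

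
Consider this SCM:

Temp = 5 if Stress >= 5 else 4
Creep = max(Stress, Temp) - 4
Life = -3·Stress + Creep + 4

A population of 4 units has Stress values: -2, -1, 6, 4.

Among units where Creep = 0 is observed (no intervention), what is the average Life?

3

E[Life|Creep=0] averages over only the 3 units with Creep=0 (Stress = -2, -1, 4): Life = 10, 7, -8, mean 3.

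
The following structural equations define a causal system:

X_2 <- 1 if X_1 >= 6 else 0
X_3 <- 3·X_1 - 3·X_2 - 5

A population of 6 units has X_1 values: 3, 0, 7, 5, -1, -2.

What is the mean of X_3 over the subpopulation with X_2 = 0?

Conditioning on X_2=0 selects the 5 unit(s) with X_1 ∈ {3, 0, 5, -1, -2}. Their X_3 values: 4, -5, 10, -8, -11. Mean = -2.

-2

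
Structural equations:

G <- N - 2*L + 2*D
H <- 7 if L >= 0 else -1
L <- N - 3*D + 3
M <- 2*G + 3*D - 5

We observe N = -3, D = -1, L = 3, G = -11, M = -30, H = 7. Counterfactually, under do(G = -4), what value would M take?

Intervening sets G = -4 and removes its equation (G <- N - 2*L + 2*D).
M = 2*G + 3*D - 5  [with G=-4, D=-1]  = -16

-16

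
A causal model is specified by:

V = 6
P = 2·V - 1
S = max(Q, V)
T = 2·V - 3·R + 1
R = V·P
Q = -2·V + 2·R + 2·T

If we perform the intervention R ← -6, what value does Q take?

38

do(R=-6) replaces the equation R = V·P with the constant R = -6.
T = 2·V - 3·R + 1  [with V=6, R=-6]  = 31
Q = -2·V + 2·R + 2·T  [with V=6, R=-6, T=31]  = 38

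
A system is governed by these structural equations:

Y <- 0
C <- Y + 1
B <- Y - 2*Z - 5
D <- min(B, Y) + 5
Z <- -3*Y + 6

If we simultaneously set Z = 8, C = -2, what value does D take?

-16

Setting Z = 8, C = -2 by intervention discards those variables' equations.
B = Y - 2*Z - 5  [with Y=0, Z=8]  = -21
D = min(B, Y) + 5  [with B=-21, Y=0]  = -16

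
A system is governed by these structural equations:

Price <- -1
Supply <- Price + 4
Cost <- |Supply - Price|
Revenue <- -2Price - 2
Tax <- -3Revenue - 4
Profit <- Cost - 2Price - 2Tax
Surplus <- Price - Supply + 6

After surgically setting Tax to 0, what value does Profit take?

The intervention breaks the incoming arrows to Tax: Tax <- -3Revenue - 4 no longer applies, and Tax = 0.
Supply = Price + 4  [with Price=-1]  = 3
Cost = |Supply - Price|  [with Supply=3, Price=-1]  = 4
Profit = Cost - 2Price - 2Tax  [with Cost=4, Price=-1, Tax=0]  = 6

6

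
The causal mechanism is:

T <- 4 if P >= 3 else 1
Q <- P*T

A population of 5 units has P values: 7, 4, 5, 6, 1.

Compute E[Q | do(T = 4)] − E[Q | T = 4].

-3.6

do(T=4) breaks T's dependence on P. With T=4 fixed, Q across the units is 28, 16, 20, 24, 4, mean 18.4.
Conditioning on T=4 selects the 4 unit(s) with P ∈ {7, 4, 5, 6}. Their Q values: 28, 16, 20, 24. Mean = 22.
Difference = 18.4 − 22 = -3.6.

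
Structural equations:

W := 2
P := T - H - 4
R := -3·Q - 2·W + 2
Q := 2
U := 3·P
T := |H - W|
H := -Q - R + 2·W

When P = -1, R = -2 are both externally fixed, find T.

Under do(P = -1, R = -2), each intervened variable's structural equation is replaced by its fixed value.
H = -Q - R + 2·W  [with Q=2, R=-2, W=2]  = 4
T = |H - W|  [with H=4, W=2]  = 2

2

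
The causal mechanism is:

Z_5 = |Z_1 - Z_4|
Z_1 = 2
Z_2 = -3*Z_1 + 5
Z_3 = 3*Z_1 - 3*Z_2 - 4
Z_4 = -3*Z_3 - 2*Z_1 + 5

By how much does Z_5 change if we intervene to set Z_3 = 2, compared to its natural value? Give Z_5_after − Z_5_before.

-9

do(Z_3=2) replaces the equation Z_3 = 3*Z_1 - 3*Z_2 - 4 with the constant Z_3 = 2.
Z_4 = -3*Z_3 - 2*Z_1 + 5  [with Z_3=2, Z_1=2]  = -5
Z_5 = |Z_1 - Z_4|  [with Z_1=2, Z_4=-5]  = 7
Without intervention: Z_2 = -3*Z_1 + 5  [with Z_1=2]  = -1; Z_3 = 3*Z_1 - 3*Z_2 - 4  [with Z_1=2, Z_2=-1]  = 5; Z_4 = -3*Z_3 - 2*Z_1 + 5  [with Z_3=5, Z_1=2]  = -14; Z_5 = |Z_1 - Z_4|  [with Z_1=2, Z_4=-14]  = 16.
Change = 7 − 16 = -9.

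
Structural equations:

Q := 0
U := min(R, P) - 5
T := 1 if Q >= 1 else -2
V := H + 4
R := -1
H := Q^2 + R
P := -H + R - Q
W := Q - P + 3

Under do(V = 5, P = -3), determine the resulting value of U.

-8

Under do(V = 5, P = -3), each intervened variable's structural equation is replaced by its fixed value.
U = min(R, P) - 5  [with R=-1, P=-3]  = -8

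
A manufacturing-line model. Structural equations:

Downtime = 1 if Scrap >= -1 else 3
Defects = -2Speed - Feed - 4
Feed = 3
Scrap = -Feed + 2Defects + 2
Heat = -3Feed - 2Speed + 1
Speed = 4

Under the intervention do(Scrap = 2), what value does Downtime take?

The intervention breaks the incoming arrows to Scrap: Scrap = -Feed + 2Defects + 2 no longer applies, and Scrap = 2.
Downtime = 1 if Scrap >= -1 else 3  [with Scrap=2]  = 1

1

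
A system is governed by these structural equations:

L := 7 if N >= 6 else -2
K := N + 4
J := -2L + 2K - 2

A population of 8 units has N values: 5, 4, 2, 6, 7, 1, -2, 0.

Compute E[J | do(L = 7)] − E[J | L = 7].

-7.25

do(L=7) breaks L's dependence on N. With L=7 fixed, J across the units is 2, 0, -4, 4, 6, -6, -12, -8, mean -2.25.
Observing L=7 restricts to units where L's equation naturally yields 7: N ∈ {6, 7}. In that subpopulation J = 4, 6, mean 5.
Difference = -2.25 − 5 = -7.25.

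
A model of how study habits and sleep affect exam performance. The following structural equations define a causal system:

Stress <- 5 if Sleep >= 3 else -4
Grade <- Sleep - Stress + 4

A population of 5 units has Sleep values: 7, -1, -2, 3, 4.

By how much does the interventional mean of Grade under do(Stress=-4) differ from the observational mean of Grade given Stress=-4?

The intervention sets Stress=-4 in all 5 units regardless of Sleep. Recomputing Grade per unit gives 15, 7, 6, 11, 12; average 10.2.
E[Grade|Stress=-4] averages over only the 2 units with Stress=-4 (Sleep = -1, -2): Grade = 7, 6, mean 6.5.
Difference = 10.2 − 6.5 = 3.7.

3.7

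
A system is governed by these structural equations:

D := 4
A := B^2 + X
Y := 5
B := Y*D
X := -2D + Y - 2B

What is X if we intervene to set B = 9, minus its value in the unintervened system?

22

The intervention breaks the incoming arrows to B: B := Y*D no longer applies, and B = 9.
X = -2D + Y - 2B  [with D=4, Y=5, B=9]  = -21
Without intervention: B = Y*D  [with Y=5, D=4]  = 20; X = -2D + Y - 2B  [with D=4, Y=5, B=20]  = -43.
Change = -21 − (-43) = 22.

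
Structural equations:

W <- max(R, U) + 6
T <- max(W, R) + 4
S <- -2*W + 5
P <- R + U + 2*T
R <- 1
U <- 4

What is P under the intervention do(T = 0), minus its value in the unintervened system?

Under do(T=0), the mechanism T <- max(W, R) + 4 is discarded; T is fixed at 0.
P = R + U + 2*T  [with R=1, U=4, T=0]  = 5
Without intervention: W = max(R, U) + 6  [with R=1, U=4]  = 10; T = max(W, R) + 4  [with W=10, R=1]  = 14; P = R + U + 2*T  [with R=1, U=4, T=14]  = 33.
Change = 5 − 33 = -28.

-28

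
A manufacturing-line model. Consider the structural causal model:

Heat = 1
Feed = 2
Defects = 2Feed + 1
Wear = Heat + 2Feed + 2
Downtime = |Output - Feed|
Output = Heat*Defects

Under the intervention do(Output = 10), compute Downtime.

8

The intervention breaks the incoming arrows to Output: Output = Heat*Defects no longer applies, and Output = 10.
Downtime = |Output - Feed|  [with Output=10, Feed=2]  = 8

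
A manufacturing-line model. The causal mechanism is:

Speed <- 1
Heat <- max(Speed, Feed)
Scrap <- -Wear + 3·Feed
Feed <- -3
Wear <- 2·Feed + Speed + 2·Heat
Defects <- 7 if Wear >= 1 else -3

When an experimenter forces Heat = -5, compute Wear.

-15

The intervention breaks the incoming arrows to Heat: Heat <- max(Speed, Feed) no longer applies, and Heat = -5.
Wear = 2·Feed + Speed + 2·Heat  [with Feed=-3, Speed=1, Heat=-5]  = -15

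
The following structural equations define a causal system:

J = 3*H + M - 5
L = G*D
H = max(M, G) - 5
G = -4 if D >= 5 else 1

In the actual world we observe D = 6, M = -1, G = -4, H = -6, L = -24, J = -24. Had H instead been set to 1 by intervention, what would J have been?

Under do(H=1), the mechanism H = max(M, G) - 5 is discarded; H is fixed at 1.
J = 3*H + M - 5  [with H=1, M=-1]  = -3

-3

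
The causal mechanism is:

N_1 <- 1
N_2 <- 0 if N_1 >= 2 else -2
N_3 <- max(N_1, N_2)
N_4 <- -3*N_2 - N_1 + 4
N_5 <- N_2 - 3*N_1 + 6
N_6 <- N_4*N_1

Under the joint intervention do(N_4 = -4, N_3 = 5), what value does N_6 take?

-4

The joint intervention fixes N_4 = -4, N_3 = 5, removing each variable's own equation.
N_6 = N_4*N_1  [with N_4=-4, N_1=1]  = -4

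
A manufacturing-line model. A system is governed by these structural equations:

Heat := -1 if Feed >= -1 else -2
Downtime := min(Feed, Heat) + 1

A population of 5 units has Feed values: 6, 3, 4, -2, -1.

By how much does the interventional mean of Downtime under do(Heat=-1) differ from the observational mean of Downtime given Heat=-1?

-0.2

Every unit gets Heat=-1 under the intervention. Downtime values become 0, 0, 0, -1, 0; E[Downtime|do(Heat=-1)] = -0.2.
Conditioning on Heat=-1 selects the 4 unit(s) with Feed ∈ {6, 3, 4, -1}. Their Downtime values: 0, 0, 0, 0. Mean = 0.
Difference = -0.2 − 0 = -0.2.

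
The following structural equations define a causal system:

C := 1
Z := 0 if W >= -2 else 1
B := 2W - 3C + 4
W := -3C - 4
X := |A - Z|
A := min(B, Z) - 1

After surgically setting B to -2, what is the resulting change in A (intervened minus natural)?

do(B=-2) replaces the equation B := 2W - 3C + 4 with the constant B = -2.
W = -3C - 4  [with C=1]  = -7
Z = 0 if W >= -2 else 1  [with W=-7]  = 1
A = min(B, Z) - 1  [with B=-2, Z=1]  = -3
Without intervention: W = -3C - 4  [with C=1]  = -7; B = 2W - 3C + 4  [with W=-7, C=1]  = -13; Z = 0 if W >= -2 else 1  [with W=-7]  = 1; A = min(B, Z) - 1  [with B=-13, Z=1]  = -14.
Change = -3 − (-14) = 11.

11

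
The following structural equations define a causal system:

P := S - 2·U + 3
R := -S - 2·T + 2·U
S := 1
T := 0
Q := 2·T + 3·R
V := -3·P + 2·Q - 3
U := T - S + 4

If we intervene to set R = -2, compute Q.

-6

Intervening sets R = -2 and removes its equation (R := -S - 2·T + 2·U).
Q = 2·T + 3·R  [with T=0, R=-2]  = -6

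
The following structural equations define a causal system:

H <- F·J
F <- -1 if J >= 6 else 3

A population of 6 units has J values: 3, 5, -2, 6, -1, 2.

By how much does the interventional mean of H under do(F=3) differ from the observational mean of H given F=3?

2.3

Every unit gets F=3 under the intervention. H values become 9, 15, -6, 18, -3, 6; E[H|do(F=3)] = 6.5.
Conditioning on F=3 selects the 5 unit(s) with J ∈ {3, 5, -2, -1, 2}. Their H values: 9, 15, -6, -3, 6. Mean = 4.2.
Difference = 6.5 − 4.2 = 2.3.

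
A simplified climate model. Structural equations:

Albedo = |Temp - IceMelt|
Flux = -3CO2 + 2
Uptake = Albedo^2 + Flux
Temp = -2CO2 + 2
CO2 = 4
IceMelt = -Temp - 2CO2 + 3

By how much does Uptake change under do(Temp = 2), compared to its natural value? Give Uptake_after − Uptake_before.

Under do(Temp=2), the mechanism Temp = -2CO2 + 2 is discarded; Temp is fixed at 2.
IceMelt = -Temp - 2CO2 + 3  [with Temp=2, CO2=4]  = -7
Albedo = |Temp - IceMelt|  [with Temp=2, IceMelt=-7]  = 9
Flux = -3CO2 + 2  [with CO2=4]  = -10
Uptake = Albedo^2 + Flux  [with Albedo=9, Flux=-10]  = 71
Without intervention: Temp = -2CO2 + 2  [with CO2=4]  = -6; IceMelt = -Temp - 2CO2 + 3  [with Temp=-6, CO2=4]  = 1; Albedo = |Temp - IceMelt|  [with Temp=-6, IceMelt=1]  = 7; Flux = -3CO2 + 2  [with CO2=4]  = -10; Uptake = Albedo^2 + Flux  [with Albedo=7, Flux=-10]  = 39.
Change = 71 − 39 = 32.

32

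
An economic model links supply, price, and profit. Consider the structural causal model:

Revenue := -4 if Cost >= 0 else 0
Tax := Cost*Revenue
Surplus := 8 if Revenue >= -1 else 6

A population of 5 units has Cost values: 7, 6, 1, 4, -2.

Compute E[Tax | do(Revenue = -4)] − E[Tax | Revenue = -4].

5.2

Under do(Revenue=-4), Revenue's equation is replaced by Revenue=-4 for every unit. Per-unit Tax: -28, -24, -4, -16, 8. Mean = -12.8.
Observing Revenue=-4 restricts to units where Revenue's equation naturally yields -4: Cost ∈ {7, 6, 1, 4}. In that subpopulation Tax = -28, -24, -4, -16, mean -18.
Difference = -12.8 − (-18) = 5.2.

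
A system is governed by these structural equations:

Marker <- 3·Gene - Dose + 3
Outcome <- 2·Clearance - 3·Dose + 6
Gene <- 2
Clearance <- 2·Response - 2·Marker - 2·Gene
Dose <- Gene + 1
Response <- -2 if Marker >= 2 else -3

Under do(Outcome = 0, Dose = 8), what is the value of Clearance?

-12

The joint intervention fixes Outcome = 0, Dose = 8, removing each variable's own equation.
Marker = 3·Gene - Dose + 3  [with Gene=2, Dose=8]  = 1
Response = -2 if Marker >= 2 else -3  [with Marker=1]  = -3
Clearance = 2·Response - 2·Marker - 2·Gene  [with Response=-3, Marker=1, Gene=2]  = -12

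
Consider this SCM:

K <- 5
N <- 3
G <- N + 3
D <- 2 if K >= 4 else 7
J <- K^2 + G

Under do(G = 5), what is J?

do(G=5) replaces the equation G <- N + 3 with the constant G = 5.
J = K^2 + G  [with K=5, G=5]  = 30

30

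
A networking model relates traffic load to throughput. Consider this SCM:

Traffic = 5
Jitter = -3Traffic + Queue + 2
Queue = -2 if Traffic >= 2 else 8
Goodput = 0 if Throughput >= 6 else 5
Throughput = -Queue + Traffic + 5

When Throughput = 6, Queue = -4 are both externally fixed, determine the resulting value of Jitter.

-17

Setting Throughput = 6, Queue = -4 by intervention discards those variables' equations.
Jitter = -3Traffic + Queue + 2  [with Traffic=5, Queue=-4]  = -17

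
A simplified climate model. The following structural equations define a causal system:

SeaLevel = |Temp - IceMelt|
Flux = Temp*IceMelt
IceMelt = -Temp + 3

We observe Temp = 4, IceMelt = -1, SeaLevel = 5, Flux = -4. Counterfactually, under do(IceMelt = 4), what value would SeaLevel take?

0

The intervention breaks the incoming arrows to IceMelt: IceMelt = -Temp + 3 no longer applies, and IceMelt = 4.
SeaLevel = |Temp - IceMelt|  [with Temp=4, IceMelt=4]  = 0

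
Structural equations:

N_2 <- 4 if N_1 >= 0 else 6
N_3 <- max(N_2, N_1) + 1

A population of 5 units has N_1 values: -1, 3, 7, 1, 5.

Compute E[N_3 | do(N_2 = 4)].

5.8

Every unit gets N_2=4 under the intervention. N_3 values become 5, 5, 8, 5, 6; E[N_3|do(N_2=4)] = 5.8.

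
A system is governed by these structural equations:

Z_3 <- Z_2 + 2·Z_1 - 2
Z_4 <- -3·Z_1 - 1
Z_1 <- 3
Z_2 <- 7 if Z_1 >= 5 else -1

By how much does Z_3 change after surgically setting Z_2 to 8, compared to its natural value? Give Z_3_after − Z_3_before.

9

The intervention breaks the incoming arrows to Z_2: Z_2 <- 7 if Z_1 >= 5 else -1 no longer applies, and Z_2 = 8.
Z_3 = Z_2 + 2·Z_1 - 2  [with Z_2=8, Z_1=3]  = 12
Without intervention: Z_2 = 7 if Z_1 >= 5 else -1  [with Z_1=3]  = -1; Z_3 = Z_2 + 2·Z_1 - 2  [with Z_2=-1, Z_1=3]  = 3.
Change = 12 − 3 = 9.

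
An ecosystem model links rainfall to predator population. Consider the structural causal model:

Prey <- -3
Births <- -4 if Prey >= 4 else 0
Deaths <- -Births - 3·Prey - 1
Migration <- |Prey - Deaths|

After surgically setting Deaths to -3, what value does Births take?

Under do(Deaths=-3), the mechanism Deaths <- -Births - 3·Prey - 1 is discarded; Deaths is fixed at -3.
Since Births is not a descendant of the intervened variable, it is unaffected.
Births = -4 if Prey >= 4 else 0  [with Prey=-3]  = 0

0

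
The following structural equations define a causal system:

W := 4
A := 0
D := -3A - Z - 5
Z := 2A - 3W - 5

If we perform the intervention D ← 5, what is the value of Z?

Under do(D=5), the mechanism D := -3A - Z - 5 is discarded; D is fixed at 5.
Since Z is not a descendant of the intervened variable, it is unaffected.
Z = 2A - 3W - 5  [with A=0, W=4]  = -17

-17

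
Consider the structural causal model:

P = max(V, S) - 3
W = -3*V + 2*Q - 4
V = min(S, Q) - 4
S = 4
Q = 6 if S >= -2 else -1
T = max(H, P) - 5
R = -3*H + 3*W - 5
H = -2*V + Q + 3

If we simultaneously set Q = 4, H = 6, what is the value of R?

Setting Q = 4, H = 6 by intervention discards those variables' equations.
V = min(S, Q) - 4  [with S=4, Q=4]  = 0
W = -3*V + 2*Q - 4  [with V=0, Q=4]  = 4
R = -3*H + 3*W - 5  [with H=6, W=4]  = -11

-11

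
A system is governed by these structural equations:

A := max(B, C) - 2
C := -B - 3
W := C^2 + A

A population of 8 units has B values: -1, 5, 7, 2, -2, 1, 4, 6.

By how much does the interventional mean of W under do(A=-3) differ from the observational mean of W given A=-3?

The intervention sets A=-3 in all 8 units regardless of B. Recomputing W per unit gives 1, 61, 97, 22, -2, 13, 46, 78; average 39.5.
E[W|A=-3] averages over only the 2 units with A=-3 (B = -1, -2): W = 1, -2, mean -0.5.
Difference = 39.5 − (-0.5) = 40.

40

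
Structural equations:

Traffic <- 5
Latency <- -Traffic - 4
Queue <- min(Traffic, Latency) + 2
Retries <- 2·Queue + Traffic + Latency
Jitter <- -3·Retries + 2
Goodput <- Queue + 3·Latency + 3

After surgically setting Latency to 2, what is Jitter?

-43

do(Latency=2) replaces the equation Latency <- -Traffic - 4 with the constant Latency = 2.
Queue = min(Traffic, Latency) + 2  [with Traffic=5, Latency=2]  = 4
Retries = 2·Queue + Traffic + Latency  [with Queue=4, Traffic=5, Latency=2]  = 15
Jitter = -3·Retries + 2  [with Retries=15]  = -43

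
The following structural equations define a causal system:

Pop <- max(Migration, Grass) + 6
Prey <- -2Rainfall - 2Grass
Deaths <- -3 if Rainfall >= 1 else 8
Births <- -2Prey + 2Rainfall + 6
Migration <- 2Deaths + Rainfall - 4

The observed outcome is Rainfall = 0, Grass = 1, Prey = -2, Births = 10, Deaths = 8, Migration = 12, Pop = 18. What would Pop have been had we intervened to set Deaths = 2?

Under do(Deaths=2), the mechanism Deaths <- -3 if Rainfall >= 1 else 8 is discarded; Deaths is fixed at 2.
Migration = 2Deaths + Rainfall - 4  [with Deaths=2, Rainfall=0]  = 0
Pop = max(Migration, Grass) + 6  [with Migration=0, Grass=1]  = 7

7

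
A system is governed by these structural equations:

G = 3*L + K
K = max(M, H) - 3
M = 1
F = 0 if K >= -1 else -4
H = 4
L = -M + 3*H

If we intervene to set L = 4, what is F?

0

The intervention breaks the incoming arrows to L: L = -M + 3*H no longer applies, and L = 4.
No directed path runs from L to F, so F keeps its natural value.
K = max(M, H) - 3  [with M=1, H=4]  = 1
F = 0 if K >= -1 else -4  [with K=1]  = 0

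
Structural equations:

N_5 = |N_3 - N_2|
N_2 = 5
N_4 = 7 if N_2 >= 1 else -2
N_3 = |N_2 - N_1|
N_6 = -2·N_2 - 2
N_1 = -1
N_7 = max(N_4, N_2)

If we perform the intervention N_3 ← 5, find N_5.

0

do(N_3=5) replaces the equation N_3 = |N_2 - N_1| with the constant N_3 = 5.
N_5 = |N_3 - N_2|  [with N_3=5, N_2=5]  = 0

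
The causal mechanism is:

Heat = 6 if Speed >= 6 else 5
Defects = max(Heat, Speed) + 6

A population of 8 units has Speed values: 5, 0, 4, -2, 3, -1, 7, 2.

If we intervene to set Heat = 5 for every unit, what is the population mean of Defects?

Every unit gets Heat=5 under the intervention. Defects values become 11, 11, 11, 11, 11, 11, 13, 11; E[Defects|do(Heat=5)] = 11.25.

11.25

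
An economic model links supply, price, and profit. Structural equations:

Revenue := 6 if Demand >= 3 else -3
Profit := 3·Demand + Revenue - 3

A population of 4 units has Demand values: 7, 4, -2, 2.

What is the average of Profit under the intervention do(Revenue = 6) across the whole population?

11.25

The intervention sets Revenue=6 in all 4 units regardless of Demand. Recomputing Profit per unit gives 24, 15, -3, 9; average 11.25.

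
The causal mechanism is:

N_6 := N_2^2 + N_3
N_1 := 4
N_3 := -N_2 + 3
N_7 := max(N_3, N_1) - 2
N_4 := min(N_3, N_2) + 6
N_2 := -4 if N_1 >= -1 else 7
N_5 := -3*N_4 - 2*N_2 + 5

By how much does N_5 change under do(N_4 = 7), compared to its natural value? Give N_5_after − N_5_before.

Intervening sets N_4 = 7 and removes its equation (N_4 := min(N_3, N_2) + 6).
N_2 = -4 if N_1 >= -1 else 7  [with N_1=4]  = -4
N_5 = -3*N_4 - 2*N_2 + 5  [with N_4=7, N_2=-4]  = -8
Without intervention: N_2 = -4 if N_1 >= -1 else 7  [with N_1=4]  = -4; N_3 = -N_2 + 3  [with N_2=-4]  = 7; N_4 = min(N_3, N_2) + 6  [with N_3=7, N_2=-4]  = 2; N_5 = -3*N_4 - 2*N_2 + 5  [with N_4=2, N_2=-4]  = 7.
Change = -8 − 7 = -15.

-15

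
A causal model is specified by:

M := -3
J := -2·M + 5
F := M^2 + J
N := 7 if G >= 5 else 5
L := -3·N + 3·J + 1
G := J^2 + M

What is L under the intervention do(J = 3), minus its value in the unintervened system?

-24

Under do(J=3), the mechanism J := -2·M + 5 is discarded; J is fixed at 3.
G = J^2 + M  [with J=3, M=-3]  = 6
N = 7 if G >= 5 else 5  [with G=6]  = 7
L = -3·N + 3·J + 1  [with N=7, J=3]  = -11
Without intervention: J = -2·M + 5  [with M=-3]  = 11; G = J^2 + M  [with J=11, M=-3]  = 118; N = 7 if G >= 5 else 5  [with G=118]  = 7; L = -3·N + 3·J + 1  [with N=7, J=11]  = 13.
Change = -11 − 13 = -24.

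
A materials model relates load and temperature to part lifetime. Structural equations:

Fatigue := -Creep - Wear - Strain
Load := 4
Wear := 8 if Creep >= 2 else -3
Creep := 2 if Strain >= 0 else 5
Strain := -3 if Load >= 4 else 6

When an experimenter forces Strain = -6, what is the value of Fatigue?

do(Strain=-6) replaces the equation Strain := -3 if Load >= 4 else 6 with the constant Strain = -6.
Creep = 2 if Strain >= 0 else 5  [with Strain=-6]  = 5
Wear = 8 if Creep >= 2 else -3  [with Creep=5]  = 8
Fatigue = -Creep - Wear - Strain  [with Creep=5, Wear=8, Strain=-6]  = -7

-7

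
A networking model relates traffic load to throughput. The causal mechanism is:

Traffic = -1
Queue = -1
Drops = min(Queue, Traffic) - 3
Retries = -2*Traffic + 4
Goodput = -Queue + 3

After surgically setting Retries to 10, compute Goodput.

Intervening sets Retries = 10 and removes its equation (Retries = -2*Traffic + 4).
No directed path runs from Retries to Goodput, so Goodput keeps its natural value.
Goodput = -Queue + 3  [with Queue=-1]  = 4

4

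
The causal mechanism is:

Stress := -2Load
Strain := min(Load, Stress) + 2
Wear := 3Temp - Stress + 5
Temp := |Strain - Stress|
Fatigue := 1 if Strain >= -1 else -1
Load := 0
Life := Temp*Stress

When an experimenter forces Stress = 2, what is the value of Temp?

0

Under do(Stress=2), the mechanism Stress := -2Load is discarded; Stress is fixed at 2.
Strain = min(Load, Stress) + 2  [with Load=0, Stress=2]  = 2
Temp = |Strain - Stress|  [with Strain=2, Stress=2]  = 0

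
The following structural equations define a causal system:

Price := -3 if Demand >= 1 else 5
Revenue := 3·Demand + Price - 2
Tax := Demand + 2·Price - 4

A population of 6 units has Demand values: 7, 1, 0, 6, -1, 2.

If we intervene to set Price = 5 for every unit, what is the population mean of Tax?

8.5

Under do(Price=5), Price's equation is replaced by Price=5 for every unit. Per-unit Tax: 13, 7, 6, 12, 5, 8. Mean = 8.5.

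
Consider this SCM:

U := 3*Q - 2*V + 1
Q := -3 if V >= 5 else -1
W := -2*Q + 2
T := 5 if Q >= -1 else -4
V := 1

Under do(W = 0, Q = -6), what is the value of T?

Setting W = 0, Q = -6 by intervention discards those variables' equations.
T = 5 if Q >= -1 else -4  [with Q=-6]  = -4

-4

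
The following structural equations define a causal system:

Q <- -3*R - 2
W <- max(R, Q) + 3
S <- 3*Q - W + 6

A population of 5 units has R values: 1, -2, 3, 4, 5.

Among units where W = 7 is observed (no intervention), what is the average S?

-16

Conditioning on W=7 selects the 2 unit(s) with R ∈ {-2, 4}. Their S values: 11, -43. Mean = -16.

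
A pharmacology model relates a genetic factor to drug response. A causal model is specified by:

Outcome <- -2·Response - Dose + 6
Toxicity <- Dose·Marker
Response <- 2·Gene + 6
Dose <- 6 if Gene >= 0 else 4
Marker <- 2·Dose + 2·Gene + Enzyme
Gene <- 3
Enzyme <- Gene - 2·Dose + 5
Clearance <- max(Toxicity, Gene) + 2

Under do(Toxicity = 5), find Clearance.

7

Intervening sets Toxicity = 5 and removes its equation (Toxicity <- Dose·Marker).
Clearance = max(Toxicity, Gene) + 2  [with Toxicity=5, Gene=3]  = 7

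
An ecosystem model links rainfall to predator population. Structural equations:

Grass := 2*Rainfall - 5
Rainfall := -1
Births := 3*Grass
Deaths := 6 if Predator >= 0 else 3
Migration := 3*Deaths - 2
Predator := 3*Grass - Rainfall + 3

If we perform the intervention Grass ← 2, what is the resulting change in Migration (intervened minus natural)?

Under do(Grass=2), the mechanism Grass := 2*Rainfall - 5 is discarded; Grass is fixed at 2.
Predator = 3*Grass - Rainfall + 3  [with Grass=2, Rainfall=-1]  = 10
Deaths = 6 if Predator >= 0 else 3  [with Predator=10]  = 6
Migration = 3*Deaths - 2  [with Deaths=6]  = 16
Without intervention: Grass = 2*Rainfall - 5  [with Rainfall=-1]  = -7; Predator = 3*Grass - Rainfall + 3  [with Grass=-7, Rainfall=-1]  = -17; Deaths = 6 if Predator >= 0 else 3  [with Predator=-17]  = 3; Migration = 3*Deaths - 2  [with Deaths=3]  = 7.
Change = 16 − 7 = 9.

9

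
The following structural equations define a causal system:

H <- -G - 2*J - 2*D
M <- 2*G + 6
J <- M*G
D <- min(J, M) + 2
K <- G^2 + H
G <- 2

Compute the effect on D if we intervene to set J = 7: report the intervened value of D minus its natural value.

-3

The intervention breaks the incoming arrows to J: J <- M*G no longer applies, and J = 7.
M = 2*G + 6  [with G=2]  = 10
D = min(J, M) + 2  [with J=7, M=10]  = 9
Without intervention: M = 2*G + 6  [with G=2]  = 10; J = M*G  [with M=10, G=2]  = 20; D = min(J, M) + 2  [with J=20, M=10]  = 12.
Change = 9 − 12 = -3.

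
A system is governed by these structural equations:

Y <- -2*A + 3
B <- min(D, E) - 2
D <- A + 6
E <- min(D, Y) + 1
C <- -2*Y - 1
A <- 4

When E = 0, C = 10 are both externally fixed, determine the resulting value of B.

The joint intervention fixes E = 0, C = 10, removing each variable's own equation.
D = A + 6  [with A=4]  = 10
B = min(D, E) - 2  [with D=10, E=0]  = -2

-2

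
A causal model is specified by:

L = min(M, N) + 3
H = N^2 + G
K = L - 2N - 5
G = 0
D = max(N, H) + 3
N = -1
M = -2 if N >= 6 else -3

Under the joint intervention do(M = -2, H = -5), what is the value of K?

-2

Setting M = -2, H = -5 by intervention discards those variables' equations.
L = min(M, N) + 3  [with M=-2, N=-1]  = 1
K = L - 2N - 5  [with L=1, N=-1]  = -2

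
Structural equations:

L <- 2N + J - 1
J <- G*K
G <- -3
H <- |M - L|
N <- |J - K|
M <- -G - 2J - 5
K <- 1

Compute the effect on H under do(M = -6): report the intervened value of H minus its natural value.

10

Intervening sets M = -6 and removes its equation (M <- -G - 2J - 5).
J = G*K  [with G=-3, K=1]  = -3
N = |J - K|  [with J=-3, K=1]  = 4
L = 2N + J - 1  [with N=4, J=-3]  = 4
H = |M - L|  [with M=-6, L=4]  = 10
Without intervention: J = G*K  [with G=-3, K=1]  = -3; N = |J - K|  [with J=-3, K=1]  = 4; L = 2N + J - 1  [with N=4, J=-3]  = 4; M = -G - 2J - 5  [with G=-3, J=-3]  = 4; H = |M - L|  [with M=4, L=4]  = 0.
Change = 10 − 0 = 10.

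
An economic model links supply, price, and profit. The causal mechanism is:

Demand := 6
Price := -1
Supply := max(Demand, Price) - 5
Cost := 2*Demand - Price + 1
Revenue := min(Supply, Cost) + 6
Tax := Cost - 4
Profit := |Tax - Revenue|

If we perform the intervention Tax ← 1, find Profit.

Intervening sets Tax = 1 and removes its equation (Tax := Cost - 4).
Supply = max(Demand, Price) - 5  [with Demand=6, Price=-1]  = 1
Cost = 2*Demand - Price + 1  [with Demand=6, Price=-1]  = 14
Revenue = min(Supply, Cost) + 6  [with Supply=1, Cost=14]  = 7
Profit = |Tax - Revenue|  [with Tax=1, Revenue=7]  = 6

6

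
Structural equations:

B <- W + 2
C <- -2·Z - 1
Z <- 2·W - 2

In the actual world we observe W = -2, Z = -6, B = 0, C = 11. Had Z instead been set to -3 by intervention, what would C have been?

5

Under do(Z=-3), the mechanism Z <- 2·W - 2 is discarded; Z is fixed at -3.
C = -2·Z - 1  [with Z=-3]  = 5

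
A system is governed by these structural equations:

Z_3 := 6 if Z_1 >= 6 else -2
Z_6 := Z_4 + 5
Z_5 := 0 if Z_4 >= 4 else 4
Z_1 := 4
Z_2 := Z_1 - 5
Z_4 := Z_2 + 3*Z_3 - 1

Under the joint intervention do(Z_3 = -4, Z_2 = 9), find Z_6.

Setting Z_3 = -4, Z_2 = 9 by intervention discards those variables' equations.
Z_4 = Z_2 + 3*Z_3 - 1  [with Z_2=9, Z_3=-4]  = -4
Z_6 = Z_4 + 5  [with Z_4=-4]  = 1

1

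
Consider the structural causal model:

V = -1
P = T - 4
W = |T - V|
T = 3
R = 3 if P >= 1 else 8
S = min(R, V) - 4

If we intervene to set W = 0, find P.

do(W=0) replaces the equation W = |T - V| with the constant W = 0.
P is not downstream of the intervention, so its value is determined by the original equations.
P = T - 4  [with T=3]  = -1

-1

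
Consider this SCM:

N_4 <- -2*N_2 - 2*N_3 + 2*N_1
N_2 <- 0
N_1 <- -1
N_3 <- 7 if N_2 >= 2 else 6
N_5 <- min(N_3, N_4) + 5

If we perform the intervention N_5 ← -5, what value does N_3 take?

6

do(N_5=-5) replaces the equation N_5 <- min(N_3, N_4) + 5 with the constant N_5 = -5.
N_3 is not downstream of the intervention, so its value is determined by the original equations.
N_3 = 7 if N_2 >= 2 else 6  [with N_2=0]  = 6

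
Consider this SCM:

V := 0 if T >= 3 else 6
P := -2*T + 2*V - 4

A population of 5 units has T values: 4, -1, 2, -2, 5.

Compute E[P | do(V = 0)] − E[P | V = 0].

Every unit gets V=0 under the intervention. P values become -12, -2, -8, 0, -14; E[P|do(V=0)] = -7.2.
Observing V=0 restricts to units where V's equation naturally yields 0: T ∈ {4, 5}. In that subpopulation P = -12, -14, mean -13.
Difference = -7.2 − (-13) = 5.8.

5.8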